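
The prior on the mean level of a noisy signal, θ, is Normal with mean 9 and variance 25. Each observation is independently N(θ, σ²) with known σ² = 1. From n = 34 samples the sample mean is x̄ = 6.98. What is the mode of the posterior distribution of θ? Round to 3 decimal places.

n = 34, x̄ = 6.98.
For a Normal prior and Normal likelihood with known variance, the posterior is Normal; its mode equals its mean, the precision-weighted average.
Prior precision 1/σ₀² = 1/25 = 0.04; data precision n/σ² = 34/1 = 34.
θ̂ = (0.04·9 + 34·6.98) / (0.04 + 34) = 237.68/34.04 = 5942/851 ≈ 6.982.

θ̂_MAP = 6.982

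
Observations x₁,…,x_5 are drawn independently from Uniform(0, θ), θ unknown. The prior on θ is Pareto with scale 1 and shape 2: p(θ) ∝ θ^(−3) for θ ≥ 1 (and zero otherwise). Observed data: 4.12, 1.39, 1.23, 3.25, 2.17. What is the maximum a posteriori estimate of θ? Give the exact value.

θ̂_MAP = 4.12

The Uniform(0, θ) likelihood is θ^(−n) for θ ≥ max(xᵢ), zero otherwise. Here max(xᵢ) = 4.12.
Posterior ∝ θ^(−3) · θ^(−5) = θ^(−8) on θ ≥ max(1, 4.12) = 4.12.
This density is strictly decreasing in θ, so the posterior mode lies at the lower boundary of the support.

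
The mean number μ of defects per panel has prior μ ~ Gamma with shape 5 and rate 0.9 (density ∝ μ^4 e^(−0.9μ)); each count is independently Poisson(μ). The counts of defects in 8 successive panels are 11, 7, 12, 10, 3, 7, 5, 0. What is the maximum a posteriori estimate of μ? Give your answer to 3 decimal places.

μ̂_MAP = 6.629

Σxᵢ = 11+7+12+10+3+7+5+0 = 55, with n = 8.
Posterior ∝ μ^4e^(−0.9μ) · μ^55e^(−8μ) = μ^59e^(−8.9μ), i.e. Gamma(shape=60, rate=8.9).
The mode of a Gamma(a, b) with a ≥ 1 (shape–rate) is (a−1)/b = 59/8.9 ≈ 6.629.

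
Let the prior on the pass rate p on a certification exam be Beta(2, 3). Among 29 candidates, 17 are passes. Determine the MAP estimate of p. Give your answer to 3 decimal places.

Prior: Beta(2, 3).
Data: 17 successes in 29 trials. The binomial likelihood contributes p^17(1−p)^12, so the posterior is Beta(2+17, 3+12) = Beta(19, 15).
For Beta(a, b) with a, b > 1 the mode is (a−1)/(a+b−2) = 18/32 ≈ 0.563.

p̂_MAP = 0.563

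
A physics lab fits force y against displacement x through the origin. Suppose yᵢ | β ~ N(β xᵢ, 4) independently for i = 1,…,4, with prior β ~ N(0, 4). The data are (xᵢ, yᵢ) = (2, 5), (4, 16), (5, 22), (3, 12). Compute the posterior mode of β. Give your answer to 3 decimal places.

log p(β | y) = −Σ(yᵢ − βxᵢ)²/(2·4) − β²/(2·4) + const.
Setting the derivative to zero: Σxᵢ(yᵢ − βxᵢ)/4 − β/4 = 0, so β = Σxᵢyᵢ / (Σxᵢ² + σ²/τ²).
Σxᵢyᵢ = 2·5 + 4·16 + 5·22 + 3·12 = 220; Σxᵢ² = 54; σ²/τ² = 1.
β̂_MAP = 220 / (54 + 1) = 220/55 ≈ 4.000.

β̂_MAP = 4.000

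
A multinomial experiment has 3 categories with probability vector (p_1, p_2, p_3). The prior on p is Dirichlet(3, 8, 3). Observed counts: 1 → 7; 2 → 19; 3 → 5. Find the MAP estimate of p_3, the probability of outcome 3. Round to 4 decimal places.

The posterior is Dirichlet(αᵢ + nᵢ) = Dirichlet(10, 27, 8).
For a Dirichlet(a₁,…,a_K) with all aᵢ > 1, the mode has j-th component (aⱼ − 1)/(Σaᵢ − K).
Here Σaᵢ = 45 and K = 3, so p_3 = (8 − 1)/(45 − 3) = 7/42 ≈ 0.1667.

MAP estimate: 0.1667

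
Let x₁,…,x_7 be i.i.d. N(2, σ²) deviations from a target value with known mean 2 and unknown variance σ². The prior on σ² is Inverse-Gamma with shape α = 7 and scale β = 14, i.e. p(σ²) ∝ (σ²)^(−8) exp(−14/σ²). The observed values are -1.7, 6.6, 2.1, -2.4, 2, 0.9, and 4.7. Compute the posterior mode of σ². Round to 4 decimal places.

σ̂²_MAP = 3.9443

Sum of squared deviations about the known mean: SS = (-1.7−2)² + (6.6−2)² + (2.1−2)² + (-2.4−2)² + (2−2)² + (0.9−2)² + (4.7−2)² = 62.72.
The Normal likelihood contributes (σ²)^(−n/2) exp(−SS/(2σ²)), so the posterior is Inverse-Gamma(α + n/2, β + SS/2) = Inverse-Gamma(10.5, 45.36).
The mode of Inverse-Gamma(a, b) is b/(a+1) = 45.36/11.5 ≈ 3.9443.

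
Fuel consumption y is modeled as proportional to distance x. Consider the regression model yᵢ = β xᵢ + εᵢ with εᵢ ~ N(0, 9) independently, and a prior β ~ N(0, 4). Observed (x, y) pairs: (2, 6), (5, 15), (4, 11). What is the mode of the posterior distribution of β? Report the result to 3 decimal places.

log p(β | y) = −Σ(yᵢ − βxᵢ)²/(2·9) − β²/(2·4) + const.
Setting the derivative to zero: Σxᵢ(yᵢ − βxᵢ)/9 − β/4 = 0, so β = Σxᵢyᵢ / (Σxᵢ² + σ²/τ²).
Σxᵢyᵢ = 2·6 + 5·15 + 4·11 = 131; Σxᵢ² = 45; σ²/τ² = 2.25.
β̂_MAP = 131 / (45 + 2.25) = 131/47.25 ≈ 2.772.

β̂_MAP = 2.772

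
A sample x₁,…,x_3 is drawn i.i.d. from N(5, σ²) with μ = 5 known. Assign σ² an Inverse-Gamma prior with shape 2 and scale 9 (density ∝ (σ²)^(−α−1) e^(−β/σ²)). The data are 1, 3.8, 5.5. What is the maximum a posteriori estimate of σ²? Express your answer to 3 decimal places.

Sum of squared deviations about the known mean: SS = (1−5)² + (3.8−5)² + (5.5−5)² = 17.69.
The Normal likelihood contributes (σ²)^(−n/2) exp(−SS/(2σ²)), so the posterior is Inverse-Gamma(α + n/2, β + SS/2) = Inverse-Gamma(3.5, 17.845).
The mode of Inverse-Gamma(a, b) is b/(a+1) = 17.845/4.5 ≈ 3.966.

σ̂²_MAP = 3.966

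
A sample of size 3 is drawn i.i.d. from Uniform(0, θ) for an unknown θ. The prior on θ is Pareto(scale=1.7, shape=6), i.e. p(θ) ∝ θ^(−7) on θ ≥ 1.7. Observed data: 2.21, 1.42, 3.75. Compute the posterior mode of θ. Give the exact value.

θ̂_MAP = 3.75

The Uniform(0, θ) likelihood is θ^(−n) for θ ≥ max(xᵢ), zero otherwise. Here max(xᵢ) = 3.75.
Posterior ∝ θ^(−7) · θ^(−3) = θ^(−10) on θ ≥ max(1.7, 3.75) = 3.75.
This density is strictly decreasing in θ, so the posterior mode lies at the lower boundary of the support.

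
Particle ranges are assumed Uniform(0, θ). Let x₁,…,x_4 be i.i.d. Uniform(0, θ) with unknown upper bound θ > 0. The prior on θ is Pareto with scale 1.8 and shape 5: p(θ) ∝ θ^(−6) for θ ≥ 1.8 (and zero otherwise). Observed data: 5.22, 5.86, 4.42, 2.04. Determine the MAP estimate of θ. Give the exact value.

θ̂_MAP = 5.86

The Uniform(0, θ) likelihood is θ^(−n) for θ ≥ max(xᵢ), zero otherwise. Here max(xᵢ) = 5.86.
Posterior ∝ θ^(−6) · θ^(−4) = θ^(−10) on θ ≥ max(1.8, 5.86) = 5.86.
This density is strictly decreasing in θ, so the posterior mode lies at the lower boundary of the support.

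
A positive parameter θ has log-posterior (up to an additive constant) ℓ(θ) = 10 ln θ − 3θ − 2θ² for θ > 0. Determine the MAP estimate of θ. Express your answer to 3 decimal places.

ℓ'(θ) = 10/θ − 3 − 4θ. Setting this to zero and multiplying by θ: 4θ² + 3θ − 10 = 0.
θ = (−3 + √(3² + 4·4·10)) / (2·4) = (−3 + √169) / 8 = (−3 + 13)/8 = 5/4.
ℓ''(θ) = −10/θ² − 4 < 0, confirming a maximum.

θ̂_MAP = 1.250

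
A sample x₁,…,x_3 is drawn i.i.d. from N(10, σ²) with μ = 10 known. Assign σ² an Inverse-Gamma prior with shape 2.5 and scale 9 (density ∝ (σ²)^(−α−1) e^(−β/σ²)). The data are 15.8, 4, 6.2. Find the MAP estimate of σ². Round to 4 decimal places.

Sum of squared deviations about the known mean: SS = (15.8−10)² + (4−10)² + (6.2−10)² = 84.08.
The Normal likelihood contributes (σ²)^(−n/2) exp(−SS/(2σ²)), so the posterior is Inverse-Gamma(α + n/2, β + SS/2) = Inverse-Gamma(4, 51.04).
The mode of Inverse-Gamma(a, b) is b/(a+1) = 51.04/5 ≈ 10.2080.

σ̂²_MAP = 10.2080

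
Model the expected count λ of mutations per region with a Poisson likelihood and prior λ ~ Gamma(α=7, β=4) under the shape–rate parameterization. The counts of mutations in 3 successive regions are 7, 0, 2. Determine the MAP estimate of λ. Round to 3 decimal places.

Σxᵢ = 7+0+2 = 9, with n = 3.
Posterior ∝ λ^6e^(−4λ) · λ^9e^(−3λ) = λ^15e^(−7λ), i.e. Gamma(shape=16, rate=7).
The mode of a Gamma(a, b) with a ≥ 1 (shape–rate) is (a−1)/b = 15/7 ≈ 2.143.

λ̂_MAP = 2.143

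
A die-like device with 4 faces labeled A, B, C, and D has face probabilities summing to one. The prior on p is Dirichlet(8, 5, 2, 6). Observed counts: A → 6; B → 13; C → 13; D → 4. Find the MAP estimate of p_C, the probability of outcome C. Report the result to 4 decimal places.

The posterior is Dirichlet(αᵢ + nᵢ) = Dirichlet(14, 18, 15, 10).
For a Dirichlet(a₁,…,a_K) with all aᵢ > 1, the mode has j-th component (aⱼ − 1)/(Σaᵢ − K).
Here Σaᵢ = 57 and K = 4, so p_C = (15 − 1)/(57 − 4) = 14/53 ≈ 0.2642.

MAP estimate of p_C = 0.2642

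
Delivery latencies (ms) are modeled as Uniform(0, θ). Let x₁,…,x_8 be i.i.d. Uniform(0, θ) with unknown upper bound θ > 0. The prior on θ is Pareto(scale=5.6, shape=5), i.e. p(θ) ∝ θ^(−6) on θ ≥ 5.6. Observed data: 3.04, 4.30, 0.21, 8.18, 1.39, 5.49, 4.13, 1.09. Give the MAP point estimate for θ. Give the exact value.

The Uniform(0, θ) likelihood is θ^(−n) for θ ≥ max(xᵢ), zero otherwise. Here max(xᵢ) = 8.18.
Posterior ∝ θ^(−6) · θ^(−8) = θ^(−14) on θ ≥ max(5.6, 8.18) = 8.18.
This density is strictly decreasing in θ, so the posterior mode lies at the lower boundary of the support.

θ̂_MAP = 8.18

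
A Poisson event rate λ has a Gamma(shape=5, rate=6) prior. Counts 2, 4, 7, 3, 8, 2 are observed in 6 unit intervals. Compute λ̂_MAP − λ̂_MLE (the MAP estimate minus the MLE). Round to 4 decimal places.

MAP − MLE = -1.8333

Σxᵢ = 26. Posterior is Gamma(31, 12); MAP = (31−1)/12 = 30/12 ≈ 2.50000.
MLE = x̄ = 26/6 ≈ 4.33333.
Difference = 30/12 − 26/6 = -11/6 ≈ -1.8333.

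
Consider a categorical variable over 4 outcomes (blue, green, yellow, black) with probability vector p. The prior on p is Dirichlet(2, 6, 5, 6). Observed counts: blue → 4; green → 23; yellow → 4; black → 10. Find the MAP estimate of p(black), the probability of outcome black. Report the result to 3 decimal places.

MAP estimate of p(black) = 0.268

The posterior is Dirichlet(αᵢ + nᵢ) = Dirichlet(6, 29, 9, 16).
For a Dirichlet(a₁,…,a_K) with all aᵢ > 1, the mode has j-th component (aⱼ − 1)/(Σaᵢ − K).
Here Σaᵢ = 60 and K = 4, so p(black) = (16 − 1)/(60 − 4) = 15/56 ≈ 0.268.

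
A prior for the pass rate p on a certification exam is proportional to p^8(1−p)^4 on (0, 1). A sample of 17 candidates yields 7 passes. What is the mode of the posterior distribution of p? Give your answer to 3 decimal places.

p̂_MAP = 0.517

The prior density ∝ p^8(1−p)^4 is the kernel of Beta(9, 5).
Data: 7 successes in 17 trials. The binomial likelihood contributes p^7(1−p)^10, so the posterior is Beta(9+7, 5+10) = Beta(16, 15).
For Beta(a, b) with a, b > 1 the mode is (a−1)/(a+b−2) = 15/29 ≈ 0.517.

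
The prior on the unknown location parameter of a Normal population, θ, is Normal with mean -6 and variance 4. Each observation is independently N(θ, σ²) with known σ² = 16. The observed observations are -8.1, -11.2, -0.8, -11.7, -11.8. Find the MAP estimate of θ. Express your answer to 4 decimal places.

n = 5; x̄ = ((-8.1) + (-11.2) + (-0.8) + (-11.7) + (-11.8))/5 = -43.6/5 = -8.72.
For a Normal prior and Normal likelihood with known variance, the posterior is Normal; its mode equals its mean, the precision-weighted average.
Prior precision 1/σ₀² = 1/4 = 0.25; data precision n/σ² = 5/16 = 0.3125.
θ̂ = (0.25·(-6) + 0.3125·(-8.72)) / (0.25 + 0.3125) = (-4.225)/0.5625 = -338/45 ≈ -7.5111.

θ̂_MAP = -7.5111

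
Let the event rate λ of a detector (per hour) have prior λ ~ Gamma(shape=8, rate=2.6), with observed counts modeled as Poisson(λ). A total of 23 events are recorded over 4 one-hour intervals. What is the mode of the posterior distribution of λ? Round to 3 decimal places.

λ̂_MAP = 4.545

Σxᵢ = 23, n = 4.
Posterior ∝ λ^7e^(−2.6λ) · λ^23e^(−4λ) = λ^30e^(−6.6λ), i.e. Gamma(shape=31, rate=6.6).
The mode of a Gamma(a, b) with a ≥ 1 (shape–rate) is (a−1)/b = 30/6.6 ≈ 4.545.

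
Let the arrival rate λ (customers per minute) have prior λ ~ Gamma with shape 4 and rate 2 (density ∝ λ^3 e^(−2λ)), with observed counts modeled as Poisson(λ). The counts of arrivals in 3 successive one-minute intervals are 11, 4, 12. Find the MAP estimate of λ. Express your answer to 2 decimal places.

Σxᵢ = 11+4+12 = 27, with n = 3.
Posterior ∝ λ^3e^(−2λ) · λ^27e^(−3λ) = λ^30e^(−5λ), i.e. Gamma(shape=31, rate=5).
The mode of a Gamma(a, b) with a ≥ 1 (shape–rate) is (a−1)/b = 30/5 ≈ 6.00.

λ̂_MAP = 6.00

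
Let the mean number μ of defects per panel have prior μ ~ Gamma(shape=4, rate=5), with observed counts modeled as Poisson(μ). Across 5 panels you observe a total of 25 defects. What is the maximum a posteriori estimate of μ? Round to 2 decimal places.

μ̂_MAP = 2.80

Σxᵢ = 25, n = 5.
Posterior ∝ μ^3e^(−5μ) · μ^25e^(−5μ) = μ^28e^(−10μ), i.e. Gamma(shape=29, rate=10).
The mode of a Gamma(a, b) with a ≥ 1 (shape–rate) is (a−1)/b = 28/10 ≈ 2.80.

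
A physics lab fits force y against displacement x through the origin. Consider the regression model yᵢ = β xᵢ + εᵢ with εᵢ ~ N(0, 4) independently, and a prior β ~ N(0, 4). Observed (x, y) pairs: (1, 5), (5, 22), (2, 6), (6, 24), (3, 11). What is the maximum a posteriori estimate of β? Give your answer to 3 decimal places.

β̂_MAP = 4.000

log p(β | y) = −Σ(yᵢ − βxᵢ)²/(2·4) − β²/(2·4) + const.
Setting the derivative to zero: Σxᵢ(yᵢ − βxᵢ)/4 − β/4 = 0, so β = Σxᵢyᵢ / (Σxᵢ² + σ²/τ²).
Σxᵢyᵢ = 1·5 + 5·22 + 2·6 + 6·24 + 3·11 = 304; Σxᵢ² = 75; σ²/τ² = 1.
β̂_MAP = 304 / (75 + 1) = 304/76 ≈ 4.000.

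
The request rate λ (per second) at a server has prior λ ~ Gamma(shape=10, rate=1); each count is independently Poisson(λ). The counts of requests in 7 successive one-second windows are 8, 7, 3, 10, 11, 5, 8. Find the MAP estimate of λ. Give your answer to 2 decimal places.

λ̂_MAP = 7.63

Σxᵢ = 8+7+3+10+11+5+8 = 52, with n = 7.
Posterior ∝ λ^9e^(−1λ) · λ^52e^(−7λ) = λ^61e^(−8λ), i.e. Gamma(shape=62, rate=8).
The mode of a Gamma(a, b) with a ≥ 1 (shape–rate) is (a−1)/b = 61/8 ≈ 7.63.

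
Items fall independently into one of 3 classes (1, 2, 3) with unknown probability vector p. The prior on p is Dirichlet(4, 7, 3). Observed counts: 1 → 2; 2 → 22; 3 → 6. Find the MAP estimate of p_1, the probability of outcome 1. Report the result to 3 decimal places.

The posterior is Dirichlet(αᵢ + nᵢ) = Dirichlet(6, 29, 9).
For a Dirichlet(a₁,…,a_K) with all aᵢ > 1, the mode has j-th component (aⱼ − 1)/(Σaᵢ − K).
Here Σaᵢ = 44 and K = 3, so p_1 = (6 − 1)/(44 − 3) = 5/41 ≈ 0.122.

MAP estimate: 0.122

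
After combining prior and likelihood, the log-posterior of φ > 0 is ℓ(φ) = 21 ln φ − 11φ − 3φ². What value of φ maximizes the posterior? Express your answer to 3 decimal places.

ℓ'(φ) = 21/φ − 11 − 6φ. Setting this to zero and multiplying by φ: 6φ² + 11φ − 21 = 0.
φ = (−11 + √(11² + 4·6·21)) / (2·6) = (−11 + √625) / 12 = (−11 + 25)/12 = 7/6.
ℓ''(φ) = −21/φ² − 6 < 0, confirming a maximum.

φ̂_MAP = 1.167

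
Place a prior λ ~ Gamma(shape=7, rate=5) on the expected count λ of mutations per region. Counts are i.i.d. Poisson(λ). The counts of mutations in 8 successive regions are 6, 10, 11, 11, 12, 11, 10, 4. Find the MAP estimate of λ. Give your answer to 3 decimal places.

λ̂_MAP = 6.231

Σxᵢ = 6+10+11+11+12+11+10+4 = 75, with n = 8.
Posterior ∝ λ^6e^(−5λ) · λ^75e^(−8λ) = λ^81e^(−13λ), i.e. Gamma(shape=82, rate=13).
The mode of a Gamma(a, b) with a ≥ 1 (shape–rate) is (a−1)/b = 81/13 ≈ 6.231.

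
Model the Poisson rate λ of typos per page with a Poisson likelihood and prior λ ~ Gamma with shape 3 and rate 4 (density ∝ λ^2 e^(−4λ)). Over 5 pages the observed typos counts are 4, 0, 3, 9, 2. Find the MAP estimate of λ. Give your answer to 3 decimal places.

λ̂_MAP = 2.222

Σxᵢ = 4+0+3+9+2 = 18, with n = 5.
Posterior ∝ λ^2e^(−4λ) · λ^18e^(−5λ) = λ^20e^(−9λ), i.e. Gamma(shape=21, rate=9).
The mode of a Gamma(a, b) with a ≥ 1 (shape–rate) is (a−1)/b = 20/9 ≈ 2.222.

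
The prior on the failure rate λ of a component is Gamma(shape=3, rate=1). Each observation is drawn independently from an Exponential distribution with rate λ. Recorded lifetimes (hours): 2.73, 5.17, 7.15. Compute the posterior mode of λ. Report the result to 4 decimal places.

The Exponential(rate=λ) likelihood is ∝ λ^n e^(−λΣtᵢ). Here n = 3 and Σtᵢ = 2.73 + 5.17 + 7.15 = 15.05.
Posterior ∝ λ^2e^(−1λ) · λ^3e^(−15.05λ) = λ^5e^(−16.05λ), i.e. Gamma(6, 16.05).
Mode = (a−1)/b = 5/16.05 ≈ 0.3115.

λ̂_MAP = 0.3115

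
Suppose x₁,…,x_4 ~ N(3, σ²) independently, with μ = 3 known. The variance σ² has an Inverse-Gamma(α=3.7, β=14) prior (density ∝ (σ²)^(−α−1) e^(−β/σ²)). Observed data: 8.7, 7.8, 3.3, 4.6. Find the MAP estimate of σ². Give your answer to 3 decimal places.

σ̂²_MAP = 6.431

Sum of squared deviations about the known mean: SS = (8.7−3)² + (7.8−3)² + (3.3−3)² + (4.6−3)² = 58.18.
The Normal likelihood contributes (σ²)^(−n/2) exp(−SS/(2σ²)), so the posterior is Inverse-Gamma(α + n/2, β + SS/2) = Inverse-Gamma(5.7, 43.09).
The mode of Inverse-Gamma(a, b) is b/(a+1) = 43.09/6.7 ≈ 6.431.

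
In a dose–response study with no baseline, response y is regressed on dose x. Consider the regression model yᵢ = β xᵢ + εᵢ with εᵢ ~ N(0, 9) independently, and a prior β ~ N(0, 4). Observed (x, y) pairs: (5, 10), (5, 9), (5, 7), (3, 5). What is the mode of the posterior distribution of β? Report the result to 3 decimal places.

β̂_MAP = 1.681

log p(β | y) = −Σ(yᵢ − βxᵢ)²/(2·9) − β²/(2·4) + const.
Setting the derivative to zero: Σxᵢ(yᵢ − βxᵢ)/9 − β/4 = 0, so β = Σxᵢyᵢ / (Σxᵢ² + σ²/τ²).
Σxᵢyᵢ = 5·10 + 5·9 + 5·7 + 3·5 = 145; Σxᵢ² = 84; σ²/τ² = 2.25.
β̂_MAP = 145 / (84 + 2.25) = 145/86.25 ≈ 1.681.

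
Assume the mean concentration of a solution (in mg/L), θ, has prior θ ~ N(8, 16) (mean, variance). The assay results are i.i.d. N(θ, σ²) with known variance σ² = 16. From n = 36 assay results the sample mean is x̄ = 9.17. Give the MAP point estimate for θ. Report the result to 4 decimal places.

θ̂_MAP = 9.1384

n = 36, x̄ = 9.17.
For a Normal prior and Normal likelihood with known variance, the posterior is Normal; its mode equals its mean, the precision-weighted average.
Prior precision 1/σ₀² = 1/16 = 0.0625; data precision n/σ² = 36/16 = 2.25.
θ̂ = (0.0625·8 + 2.25·9.17) / (0.0625 + 2.25) = 21.1325/2.3125 = 8453/925 ≈ 9.1384.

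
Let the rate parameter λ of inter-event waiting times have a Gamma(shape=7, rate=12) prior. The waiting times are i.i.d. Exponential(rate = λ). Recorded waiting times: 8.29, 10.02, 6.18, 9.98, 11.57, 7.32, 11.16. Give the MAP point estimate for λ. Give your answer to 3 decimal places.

The Exponential(rate=λ) likelihood is ∝ λ^n e^(−λΣtᵢ). Here n = 7 and Σtᵢ = 8.29 + 10.02 + 6.18 + 9.98 + 11.57 + 7.32 + 11.16 = 64.52.
Posterior ∝ λ^6e^(−12λ) · λ^7e^(−64.52λ) = λ^13e^(−76.52λ), i.e. Gamma(14, 76.52).
Mode = (a−1)/b = 13/76.52 ≈ 0.170.

λ̂_MAP = 0.170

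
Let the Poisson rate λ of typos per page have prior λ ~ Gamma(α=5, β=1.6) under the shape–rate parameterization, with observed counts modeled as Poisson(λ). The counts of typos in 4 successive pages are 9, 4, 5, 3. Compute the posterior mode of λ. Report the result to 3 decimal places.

Σxᵢ = 9+4+5+3 = 21, with n = 4.
Posterior ∝ λ^4e^(−1.6λ) · λ^21e^(−4λ) = λ^25e^(−5.6λ), i.e. Gamma(shape=26, rate=5.6).
The mode of a Gamma(a, b) with a ≥ 1 (shape–rate) is (a−1)/b = 25/5.6 ≈ 4.464.

λ̂_MAP = 4.464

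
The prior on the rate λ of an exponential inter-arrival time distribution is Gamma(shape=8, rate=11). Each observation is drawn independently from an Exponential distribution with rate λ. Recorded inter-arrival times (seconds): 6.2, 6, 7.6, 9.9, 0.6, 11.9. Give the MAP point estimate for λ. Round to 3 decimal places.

λ̂_MAP = 0.244

The Exponential(rate=λ) likelihood is ∝ λ^n e^(−λΣtᵢ). Here n = 6 and Σtᵢ = 6.2 + 6 + 7.6 + 9.9 + 0.6 + 11.9 = 42.2.
Posterior ∝ λ^7e^(−11λ) · λ^6e^(−42.2λ) = λ^13e^(−53.2λ), i.e. Gamma(14, 53.2).
Mode = (a−1)/b = 13/53.2 ≈ 0.244.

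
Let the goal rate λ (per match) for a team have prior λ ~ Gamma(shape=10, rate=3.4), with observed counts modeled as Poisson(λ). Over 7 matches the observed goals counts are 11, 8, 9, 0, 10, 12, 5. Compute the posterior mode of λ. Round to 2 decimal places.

λ̂_MAP = 6.15

Σxᵢ = 11+8+9+0+10+12+5 = 55, with n = 7.
Posterior ∝ λ^9e^(−3.4λ) · λ^55e^(−7λ) = λ^64e^(−10.4λ), i.e. Gamma(shape=65, rate=10.4).
The mode of a Gamma(a, b) with a ≥ 1 (shape–rate) is (a−1)/b = 64/10.4 ≈ 6.15.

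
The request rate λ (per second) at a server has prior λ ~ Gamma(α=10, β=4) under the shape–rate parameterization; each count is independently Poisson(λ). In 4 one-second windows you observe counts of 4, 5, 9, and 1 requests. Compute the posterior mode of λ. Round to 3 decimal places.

λ̂_MAP = 3.500

Σxᵢ = 4+5+9+1 = 19, with n = 4.
Posterior ∝ λ^9e^(−4λ) · λ^19e^(−4λ) = λ^28e^(−8λ), i.e. Gamma(shape=29, rate=8).
The mode of a Gamma(a, b) with a ≥ 1 (shape–rate) is (a−1)/b = 28/8 ≈ 3.500.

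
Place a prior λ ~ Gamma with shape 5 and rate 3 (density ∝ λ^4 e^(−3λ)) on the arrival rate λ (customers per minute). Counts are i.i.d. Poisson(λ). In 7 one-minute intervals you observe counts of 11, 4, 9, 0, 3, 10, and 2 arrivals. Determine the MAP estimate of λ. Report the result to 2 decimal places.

λ̂_MAP = 4.30

Σxᵢ = 11+4+9+0+3+10+2 = 39, with n = 7.
Posterior ∝ λ^4e^(−3λ) · λ^39e^(−7λ) = λ^43e^(−10λ), i.e. Gamma(shape=44, rate=10).
The mode of a Gamma(a, b) with a ≥ 1 (shape–rate) is (a−1)/b = 43/10 ≈ 4.30.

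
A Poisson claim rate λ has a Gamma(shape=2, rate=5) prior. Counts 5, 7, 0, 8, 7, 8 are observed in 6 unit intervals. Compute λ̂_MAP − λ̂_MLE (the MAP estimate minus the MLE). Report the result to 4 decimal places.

MAP − MLE = -2.5606

Σxᵢ = 35. Posterior is Gamma(37, 11); MAP = (37−1)/11 = 36/11 ≈ 3.27273.
MLE = x̄ = 35/6 ≈ 5.83333.
Difference = 36/11 − 35/6 = -169/66 ≈ -2.5606.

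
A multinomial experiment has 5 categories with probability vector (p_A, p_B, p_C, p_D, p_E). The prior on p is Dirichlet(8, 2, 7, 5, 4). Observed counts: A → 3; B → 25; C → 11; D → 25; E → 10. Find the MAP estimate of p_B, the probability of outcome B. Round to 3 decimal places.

MAP estimate of p_B = 0.274

The posterior is Dirichlet(αᵢ + nᵢ) = Dirichlet(11, 27, 18, 30, 14).
For a Dirichlet(a₁,…,a_K) with all aᵢ > 1, the mode has j-th component (aⱼ − 1)/(Σaᵢ − K).
Here Σaᵢ = 100 and K = 5, so p_B = (27 − 1)/(100 − 5) = 26/95 ≈ 0.274.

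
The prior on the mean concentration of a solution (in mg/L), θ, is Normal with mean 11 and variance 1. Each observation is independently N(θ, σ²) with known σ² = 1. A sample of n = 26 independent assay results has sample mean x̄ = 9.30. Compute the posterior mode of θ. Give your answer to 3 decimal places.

θ̂_MAP = 9.363

n = 26, x̄ = 9.30.
For a Normal prior and Normal likelihood with known variance, the posterior is Normal; its mode equals its mean, the precision-weighted average.
Prior precision 1/σ₀² = 1/1 = 1; data precision n/σ² = 26/1 = 26.
θ̂ = (1·11 + 26·9.3) / (1 + 26) = 252.8/27 = 1264/135 ≈ 9.363.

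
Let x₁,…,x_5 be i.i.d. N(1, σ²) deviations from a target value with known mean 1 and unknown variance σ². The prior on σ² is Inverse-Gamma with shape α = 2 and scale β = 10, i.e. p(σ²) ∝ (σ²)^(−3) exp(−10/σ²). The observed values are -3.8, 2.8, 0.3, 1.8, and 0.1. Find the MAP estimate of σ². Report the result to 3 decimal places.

σ̂²_MAP = 4.384

Sum of squared deviations about the known mean: SS = (-3.8−1)² + (2.8−1)² + (0.3−1)² + (1.8−1)² + (0.1−1)² = 28.22.
The Normal likelihood contributes (σ²)^(−n/2) exp(−SS/(2σ²)), so the posterior is Inverse-Gamma(α + n/2, β + SS/2) = Inverse-Gamma(4.5, 24.11).
The mode of Inverse-Gamma(a, b) is b/(a+1) = 24.11/5.5 ≈ 4.384.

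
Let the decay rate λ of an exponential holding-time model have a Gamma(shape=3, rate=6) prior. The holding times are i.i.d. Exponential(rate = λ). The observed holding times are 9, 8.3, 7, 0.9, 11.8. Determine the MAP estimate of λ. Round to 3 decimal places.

λ̂_MAP = 0.163

The Exponential(rate=λ) likelihood is ∝ λ^n e^(−λΣtᵢ). Here n = 5 and Σtᵢ = 9 + 8.3 + 7 + 0.9 + 11.8 = 37.
Posterior ∝ λ^2e^(−6λ) · λ^5e^(−37λ) = λ^7e^(−43λ), i.e. Gamma(8, 43).
Mode = (a−1)/b = 7/43 ≈ 0.163.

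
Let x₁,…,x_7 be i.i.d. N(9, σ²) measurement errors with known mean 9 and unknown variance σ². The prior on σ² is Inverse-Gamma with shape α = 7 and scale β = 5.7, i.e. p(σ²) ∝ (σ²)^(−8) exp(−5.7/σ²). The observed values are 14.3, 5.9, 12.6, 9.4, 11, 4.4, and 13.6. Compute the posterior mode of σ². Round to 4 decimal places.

σ̂²_MAP = 4.7191

Sum of squared deviations about the known mean: SS = (14.3−9)² + (5.9−9)² + (12.6−9)² + (9.4−9)² + (11−9)² + (4.4−9)² + (13.6−9)² = 97.14.
The Normal likelihood contributes (σ²)^(−n/2) exp(−SS/(2σ²)), so the posterior is Inverse-Gamma(α + n/2, β + SS/2) = Inverse-Gamma(10.5, 54.27).
The mode of Inverse-Gamma(a, b) is b/(a+1) = 54.27/11.5 ≈ 4.7191.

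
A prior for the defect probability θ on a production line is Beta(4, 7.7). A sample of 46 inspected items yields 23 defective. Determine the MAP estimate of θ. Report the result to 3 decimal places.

Prior: Beta(4, 7.7).
Data: 23 successes in 46 trials. The binomial likelihood contributes θ^23(1−θ)^23, so the posterior is Beta(4+23, 7.7+23) = Beta(27, 30.7).
For Beta(a, b) with a, b > 1 the mode is (a−1)/(a+b−2) = 26/55.7 ≈ 0.467.

θ̂_MAP = 0.467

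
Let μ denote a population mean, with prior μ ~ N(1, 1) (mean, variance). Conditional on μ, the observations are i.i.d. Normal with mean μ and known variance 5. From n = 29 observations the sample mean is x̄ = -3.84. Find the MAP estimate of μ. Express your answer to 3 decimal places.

n = 29, x̄ = -3.84.
For a Normal prior and Normal likelihood with known variance, the posterior is Normal; its mode equals its mean, the precision-weighted average.
Prior precision 1/σ₀² = 1/1 = 1; data precision n/σ² = 29/5 = 5.8.
μ̂ = (1·1 + 5.8·(-3.84)) / (1 + 5.8) = (-21.272)/6.8 = -2659/850 ≈ -3.128.

μ̂_MAP = -3.128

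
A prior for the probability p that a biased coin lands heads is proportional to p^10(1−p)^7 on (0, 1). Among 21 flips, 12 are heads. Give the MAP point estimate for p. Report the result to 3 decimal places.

The prior density ∝ p^10(1−p)^7 is the kernel of Beta(11, 8).
Data: 12 successes in 21 trials. The binomial likelihood contributes p^12(1−p)^9, so the posterior is Beta(11+12, 8+9) = Beta(23, 17).
For Beta(a, b) with a, b > 1 the mode is (a−1)/(a+b−2) = 22/38 ≈ 0.579.

p̂_MAP = 0.579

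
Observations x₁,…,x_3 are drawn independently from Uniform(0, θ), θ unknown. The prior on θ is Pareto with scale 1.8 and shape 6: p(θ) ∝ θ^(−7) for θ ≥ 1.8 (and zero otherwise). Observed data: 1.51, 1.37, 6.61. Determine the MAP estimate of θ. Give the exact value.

The Uniform(0, θ) likelihood is θ^(−n) for θ ≥ max(xᵢ), zero otherwise. Here max(xᵢ) = 6.61.
Posterior ∝ θ^(−7) · θ^(−3) = θ^(−10) on θ ≥ max(1.8, 6.61) = 6.61.
This density is strictly decreasing in θ, so the posterior mode lies at the lower boundary of the support.

θ̂_MAP = 6.61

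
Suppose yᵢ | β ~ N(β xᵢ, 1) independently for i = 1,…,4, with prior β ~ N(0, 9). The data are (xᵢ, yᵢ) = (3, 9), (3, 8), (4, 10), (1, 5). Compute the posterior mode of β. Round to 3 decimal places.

β̂_MAP = 2.734

log p(β | y) = −Σ(yᵢ − βxᵢ)²/(2·1) − β²/(2·9) + const.
Setting the derivative to zero: Σxᵢ(yᵢ − βxᵢ)/1 − β/9 = 0, so β = Σxᵢyᵢ / (Σxᵢ² + σ²/τ²).
Σxᵢyᵢ = 3·9 + 3·8 + 4·10 + 1·5 = 96; Σxᵢ² = 35; σ²/τ² = 1/9.
β̂_MAP = 96 / (35 + 1/9) = 96/(316/9) = 216/79 ≈ 2.734.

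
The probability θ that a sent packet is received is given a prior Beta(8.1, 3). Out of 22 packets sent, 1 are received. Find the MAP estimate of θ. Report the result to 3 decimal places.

Prior: Beta(8.1, 3).
Data: 1 success in 22 trials. The binomial likelihood contributes θ(1−θ)^21, so the posterior is Beta(8.1+1, 3+21) = Beta(9.1, 24).
For Beta(a, b) with a, b > 1 the mode is (a−1)/(a+b−2) = 8.1/31.1 ≈ 0.260.

θ̂_MAP = 0.260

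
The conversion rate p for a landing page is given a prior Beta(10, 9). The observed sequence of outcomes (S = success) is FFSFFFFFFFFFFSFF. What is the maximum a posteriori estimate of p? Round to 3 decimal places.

p̂_MAP = 0.333

Prior: Beta(10, 9).
Data: 2 successes in 16 trials (from the sequence). The binomial likelihood contributes p^2(1−p)^14, so the posterior is Beta(10+2, 9+14) = Beta(12, 23).
For Beta(a, b) with a, b > 1 the mode is (a−1)/(a+b−2) = 11/33 ≈ 0.333.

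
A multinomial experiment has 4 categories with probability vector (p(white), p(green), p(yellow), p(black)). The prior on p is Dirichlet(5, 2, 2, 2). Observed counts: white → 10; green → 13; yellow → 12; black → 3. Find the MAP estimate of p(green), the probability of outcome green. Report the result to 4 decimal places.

The posterior is Dirichlet(αᵢ + nᵢ) = Dirichlet(15, 15, 14, 5).
For a Dirichlet(a₁,…,a_K) with all aᵢ > 1, the mode has j-th component (aⱼ − 1)/(Σaᵢ − K).
Here Σaᵢ = 49 and K = 4, so p(green) = (15 − 1)/(49 − 4) = 14/45 ≈ 0.3111.

MAP estimate of p(green) = 0.3111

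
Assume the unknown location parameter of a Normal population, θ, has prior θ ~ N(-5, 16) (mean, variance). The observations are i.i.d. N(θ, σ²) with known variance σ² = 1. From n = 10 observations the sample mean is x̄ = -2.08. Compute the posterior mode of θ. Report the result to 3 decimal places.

θ̂_MAP = -2.098

n = 10, x̄ = -2.08.
For a Normal prior and Normal likelihood with known variance, the posterior is Normal; its mode equals its mean, the precision-weighted average.
Prior precision 1/σ₀² = 1/16 = 0.0625; data precision n/σ² = 10/1 = 10.
θ̂ = (0.0625·(-5) + 10·(-2.08)) / (0.0625 + 10) = (-21.1125)/10.0625 = -1689/805 ≈ -2.098.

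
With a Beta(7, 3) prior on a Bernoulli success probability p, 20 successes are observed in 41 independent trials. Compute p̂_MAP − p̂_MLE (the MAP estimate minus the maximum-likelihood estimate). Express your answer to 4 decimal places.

MAP − MLE = 0.0428

Posterior is Beta(27, 24); MAP = (27−1)/(51−2) = 26/49 ≈ 0.53061.
MLE ignores the prior: p̂_MLE = k/n = 20/41 ≈ 0.48780.
Difference = 26/49 − 20/41 = 86/2009 ≈ 0.0428.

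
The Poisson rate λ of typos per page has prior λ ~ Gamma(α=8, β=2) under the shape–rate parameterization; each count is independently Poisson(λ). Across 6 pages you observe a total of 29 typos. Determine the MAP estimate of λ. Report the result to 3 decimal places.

λ̂_MAP = 4.500

Σxᵢ = 29, n = 6.
Posterior ∝ λ^7e^(−2λ) · λ^29e^(−6λ) = λ^36e^(−8λ), i.e. Gamma(shape=37, rate=8).
The mode of a Gamma(a, b) with a ≥ 1 (shape–rate) is (a−1)/b = 36/8 ≈ 4.500.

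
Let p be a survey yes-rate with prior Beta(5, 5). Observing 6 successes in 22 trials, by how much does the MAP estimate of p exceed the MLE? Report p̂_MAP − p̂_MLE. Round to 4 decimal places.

Posterior is Beta(11, 21); MAP = (11−1)/(32−2) = 10/30 ≈ 0.33333.
MLE ignores the prior: p̂_MLE = k/n = 6/22 ≈ 0.27273.
Difference = 10/30 − 6/22 = 2/33 ≈ 0.0606.

MAP − MLE = 0.0606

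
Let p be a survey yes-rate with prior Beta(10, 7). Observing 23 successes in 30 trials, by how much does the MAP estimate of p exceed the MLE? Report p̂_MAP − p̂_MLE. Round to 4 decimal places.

Posterior is Beta(33, 14); MAP = (33−1)/(47−2) = 32/45 ≈ 0.71111.
MLE ignores the prior: p̂_MLE = k/n = 23/30 ≈ 0.76667.
Difference = 32/45 − 23/30 = -1/18 ≈ -0.0556.

MAP − MLE = -0.0556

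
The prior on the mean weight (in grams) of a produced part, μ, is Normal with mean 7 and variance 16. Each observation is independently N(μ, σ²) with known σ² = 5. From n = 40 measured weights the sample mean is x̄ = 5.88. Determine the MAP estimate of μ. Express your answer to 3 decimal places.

n = 40, x̄ = 5.88.
For a Normal prior and Normal likelihood with known variance, the posterior is Normal; its mode equals its mean, the precision-weighted average.
Prior precision 1/σ₀² = 1/16 = 0.0625; data precision n/σ² = 40/5 = 8.
μ̂ = (0.0625·7 + 8·5.88) / (0.0625 + 8) = 47.4775/8.0625 = 18991/3225 ≈ 5.889.

μ̂_MAP = 5.889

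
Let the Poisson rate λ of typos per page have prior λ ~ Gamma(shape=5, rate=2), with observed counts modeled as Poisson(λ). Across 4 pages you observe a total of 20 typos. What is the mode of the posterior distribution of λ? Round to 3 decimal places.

Σxᵢ = 20, n = 4.
Posterior ∝ λ^4e^(−2λ) · λ^20e^(−4λ) = λ^24e^(−6λ), i.e. Gamma(shape=25, rate=6).
The mode of a Gamma(a, b) with a ≥ 1 (shape–rate) is (a−1)/b = 24/6 ≈ 4.000.

λ̂_MAP = 4.000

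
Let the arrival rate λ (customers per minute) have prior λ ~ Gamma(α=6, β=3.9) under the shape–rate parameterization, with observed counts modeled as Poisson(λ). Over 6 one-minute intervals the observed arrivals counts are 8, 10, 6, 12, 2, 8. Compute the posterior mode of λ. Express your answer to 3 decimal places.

Σxᵢ = 8+10+6+12+2+8 = 46, with n = 6.
Posterior ∝ λ^5e^(−3.9λ) · λ^46e^(−6λ) = λ^51e^(−9.9λ), i.e. Gamma(shape=52, rate=9.9).
The mode of a Gamma(a, b) with a ≥ 1 (shape–rate) is (a−1)/b = 51/9.9 ≈ 5.152.

λ̂_MAP = 5.152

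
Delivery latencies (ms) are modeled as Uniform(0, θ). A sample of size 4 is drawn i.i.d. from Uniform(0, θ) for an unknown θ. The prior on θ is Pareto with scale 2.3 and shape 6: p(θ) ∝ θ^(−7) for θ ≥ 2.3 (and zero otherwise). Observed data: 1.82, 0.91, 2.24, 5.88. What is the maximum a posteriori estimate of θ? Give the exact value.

θ̂_MAP = 5.88

The Uniform(0, θ) likelihood is θ^(−n) for θ ≥ max(xᵢ), zero otherwise. Here max(xᵢ) = 5.88.
Posterior ∝ θ^(−7) · θ^(−4) = θ^(−11) on θ ≥ max(2.3, 5.88) = 5.88.
This density is strictly decreasing in θ, so the posterior mode lies at the lower boundary of the support.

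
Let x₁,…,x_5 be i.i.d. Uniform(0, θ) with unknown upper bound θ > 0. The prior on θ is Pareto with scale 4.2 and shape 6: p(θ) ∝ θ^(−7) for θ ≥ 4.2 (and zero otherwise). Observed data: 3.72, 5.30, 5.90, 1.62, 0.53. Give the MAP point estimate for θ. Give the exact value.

The Uniform(0, θ) likelihood is θ^(−n) for θ ≥ max(xᵢ), zero otherwise. Here max(xᵢ) = 5.90.
Posterior ∝ θ^(−7) · θ^(−5) = θ^(−12) on θ ≥ max(4.2, 5.90) = 5.90.
This density is strictly decreasing in θ, so the posterior mode lies at the lower boundary of the support.

θ̂_MAP = 5.90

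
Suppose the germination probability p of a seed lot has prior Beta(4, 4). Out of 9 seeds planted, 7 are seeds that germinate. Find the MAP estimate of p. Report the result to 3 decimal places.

p̂_MAP = 0.667

Prior: Beta(4, 4).
Data: 7 successes in 9 trials. The binomial likelihood contributes p^7(1−p)^2, so the posterior is Beta(4+7, 4+2) = Beta(11, 6).
For Beta(a, b) with a, b > 1 the mode is (a−1)/(a+b−2) = 10/15 ≈ 0.667.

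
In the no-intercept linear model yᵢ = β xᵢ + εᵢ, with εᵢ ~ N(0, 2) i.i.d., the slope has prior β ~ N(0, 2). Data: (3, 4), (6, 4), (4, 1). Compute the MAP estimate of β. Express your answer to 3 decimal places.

log p(β | y) = −Σ(yᵢ − βxᵢ)²/(2·2) − β²/(2·2) + const.
Setting the derivative to zero: Σxᵢ(yᵢ − βxᵢ)/2 − β/2 = 0, so β = Σxᵢyᵢ / (Σxᵢ² + σ²/τ²).
Σxᵢyᵢ = 3·4 + 6·4 + 4·1 = 40; Σxᵢ² = 61; σ²/τ² = 1.
β̂_MAP = 40 / (61 + 1) = 40/62 ≈ 0.645.

β̂_MAP = 0.645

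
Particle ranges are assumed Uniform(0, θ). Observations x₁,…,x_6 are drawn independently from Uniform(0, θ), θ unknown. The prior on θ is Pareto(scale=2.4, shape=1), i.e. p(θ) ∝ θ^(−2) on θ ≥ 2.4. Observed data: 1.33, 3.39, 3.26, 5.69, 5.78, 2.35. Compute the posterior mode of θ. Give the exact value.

The Uniform(0, θ) likelihood is θ^(−n) for θ ≥ max(xᵢ), zero otherwise. Here max(xᵢ) = 5.78.
Posterior ∝ θ^(−2) · θ^(−6) = θ^(−8) on θ ≥ max(2.4, 5.78) = 5.78.
This density is strictly decreasing in θ, so the posterior mode lies at the lower boundary of the support.

θ̂_MAP = 5.78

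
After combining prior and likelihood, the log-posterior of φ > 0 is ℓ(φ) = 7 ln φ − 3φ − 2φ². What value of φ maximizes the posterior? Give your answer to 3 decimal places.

ℓ'(φ) = 7/φ − 3 − 4φ. Setting this to zero and multiplying by φ: 4φ² + 3φ − 7 = 0.
φ = (−3 + √(3² + 4·4·7)) / (2·4) = (−3 + √121) / 8 = (−3 + 11)/8 = 1.
ℓ''(φ) = −7/φ² − 4 < 0, confirming a maximum.

φ̂_MAP = 1.000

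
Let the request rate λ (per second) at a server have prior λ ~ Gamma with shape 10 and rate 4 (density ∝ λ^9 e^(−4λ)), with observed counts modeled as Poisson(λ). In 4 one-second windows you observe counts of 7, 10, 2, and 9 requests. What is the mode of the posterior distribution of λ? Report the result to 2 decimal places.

λ̂_MAP = 4.63

Σxᵢ = 7+10+2+9 = 28, with n = 4.
Posterior ∝ λ^9e^(−4λ) · λ^28e^(−4λ) = λ^37e^(−8λ), i.e. Gamma(shape=38, rate=8).
The mode of a Gamma(a, b) with a ≥ 1 (shape–rate) is (a−1)/b = 37/8 ≈ 4.63.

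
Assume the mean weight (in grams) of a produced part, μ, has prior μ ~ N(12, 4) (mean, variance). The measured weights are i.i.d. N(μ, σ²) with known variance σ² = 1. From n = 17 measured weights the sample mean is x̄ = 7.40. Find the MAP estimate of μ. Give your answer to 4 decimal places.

μ̂_MAP = 7.4667

n = 17, x̄ = 7.40.
For a Normal prior and Normal likelihood with known variance, the posterior is Normal; its mode equals its mean, the precision-weighted average.
Prior precision 1/σ₀² = 1/4 = 0.25; data precision n/σ² = 17/1 = 17.
μ̂ = (0.25·12 + 17·7.4) / (0.25 + 17) = 128.8/17.25 = 112/15 ≈ 7.4667.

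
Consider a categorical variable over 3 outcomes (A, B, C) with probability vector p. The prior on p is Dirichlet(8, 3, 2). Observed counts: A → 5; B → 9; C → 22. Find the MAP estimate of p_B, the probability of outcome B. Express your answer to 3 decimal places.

The posterior is Dirichlet(αᵢ + nᵢ) = Dirichlet(13, 12, 24).
For a Dirichlet(a₁,…,a_K) with all aᵢ > 1, the mode has j-th component (aⱼ − 1)/(Σaᵢ − K).
Here Σaᵢ = 49 and K = 3, so p_B = (12 − 1)/(49 − 3) = 11/46 ≈ 0.239.

MAP estimate of p_B = 0.239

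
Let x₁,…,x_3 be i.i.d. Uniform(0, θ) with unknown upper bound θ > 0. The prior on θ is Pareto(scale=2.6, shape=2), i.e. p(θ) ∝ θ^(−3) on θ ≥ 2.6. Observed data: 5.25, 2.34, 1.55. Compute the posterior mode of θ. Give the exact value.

The Uniform(0, θ) likelihood is θ^(−n) for θ ≥ max(xᵢ), zero otherwise. Here max(xᵢ) = 5.25.
Posterior ∝ θ^(−3) · θ^(−3) = θ^(−6) on θ ≥ max(2.6, 5.25) = 5.25.
This density is strictly decreasing in θ, so the posterior mode lies at the lower boundary of the support.

θ̂_MAP = 5.25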